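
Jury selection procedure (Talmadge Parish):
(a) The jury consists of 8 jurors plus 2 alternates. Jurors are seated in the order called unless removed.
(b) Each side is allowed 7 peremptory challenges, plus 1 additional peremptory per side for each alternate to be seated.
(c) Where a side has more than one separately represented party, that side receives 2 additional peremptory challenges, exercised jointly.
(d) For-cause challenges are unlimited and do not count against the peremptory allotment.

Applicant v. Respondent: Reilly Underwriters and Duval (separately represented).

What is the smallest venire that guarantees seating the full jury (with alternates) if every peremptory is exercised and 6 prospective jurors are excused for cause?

36

Seats to fill: 8 + 2 alternates = 10.
Peremptories — Applicant: 7 + 1×2 = 9; Respondent: 7 + 1×2 + 2 = 11; total 20.
For-cause removals: 6.
Minimum venire: 10 + 20 + 6 = 36.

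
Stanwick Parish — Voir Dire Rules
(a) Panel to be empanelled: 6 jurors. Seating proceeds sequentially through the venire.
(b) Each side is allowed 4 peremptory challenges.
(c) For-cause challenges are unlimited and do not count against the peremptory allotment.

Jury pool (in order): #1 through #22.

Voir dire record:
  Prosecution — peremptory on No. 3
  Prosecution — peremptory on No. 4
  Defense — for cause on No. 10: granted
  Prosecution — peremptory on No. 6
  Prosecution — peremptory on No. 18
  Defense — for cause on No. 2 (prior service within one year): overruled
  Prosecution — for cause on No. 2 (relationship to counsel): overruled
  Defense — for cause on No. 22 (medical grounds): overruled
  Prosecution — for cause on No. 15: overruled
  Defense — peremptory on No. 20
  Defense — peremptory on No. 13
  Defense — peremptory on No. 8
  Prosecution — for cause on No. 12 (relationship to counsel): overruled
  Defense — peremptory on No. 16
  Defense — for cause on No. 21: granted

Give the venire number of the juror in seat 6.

Removed: #3, #4, #6, #8, #10, #13, #16, #18, #20, #21. (#2, #12, #15, #22 stay — for-cause denied.)
Seating in order: seats 1–6 → #1, #2, #5, #7, #9, #11.
So seat 6 is #11.

11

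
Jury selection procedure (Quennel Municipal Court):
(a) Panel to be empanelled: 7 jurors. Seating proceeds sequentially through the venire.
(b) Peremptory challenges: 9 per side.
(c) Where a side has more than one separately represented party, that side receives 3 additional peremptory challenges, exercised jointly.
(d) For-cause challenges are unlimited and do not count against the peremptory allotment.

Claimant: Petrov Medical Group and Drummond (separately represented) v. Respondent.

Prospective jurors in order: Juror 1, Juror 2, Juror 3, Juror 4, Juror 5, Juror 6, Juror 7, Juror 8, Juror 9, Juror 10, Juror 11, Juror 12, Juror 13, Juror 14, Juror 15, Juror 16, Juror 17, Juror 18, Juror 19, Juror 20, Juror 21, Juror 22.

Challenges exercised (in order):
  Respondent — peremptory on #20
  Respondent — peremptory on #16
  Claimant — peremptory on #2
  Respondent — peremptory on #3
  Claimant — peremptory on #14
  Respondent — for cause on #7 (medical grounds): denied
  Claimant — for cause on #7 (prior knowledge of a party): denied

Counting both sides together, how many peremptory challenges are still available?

16

Claimant allotment: 9 base + 3 multi-party = 12. Respondent allotment: 9.
Claimant peremptories used: #2, #14 — 2 (the for-cause on #7 doesn't count).
Respondent peremptories used: #20, #16, #3 — 3 (the for-cause on #7 doesn't count).
Remaining: (12 − 2) + (9 − 3) = 16.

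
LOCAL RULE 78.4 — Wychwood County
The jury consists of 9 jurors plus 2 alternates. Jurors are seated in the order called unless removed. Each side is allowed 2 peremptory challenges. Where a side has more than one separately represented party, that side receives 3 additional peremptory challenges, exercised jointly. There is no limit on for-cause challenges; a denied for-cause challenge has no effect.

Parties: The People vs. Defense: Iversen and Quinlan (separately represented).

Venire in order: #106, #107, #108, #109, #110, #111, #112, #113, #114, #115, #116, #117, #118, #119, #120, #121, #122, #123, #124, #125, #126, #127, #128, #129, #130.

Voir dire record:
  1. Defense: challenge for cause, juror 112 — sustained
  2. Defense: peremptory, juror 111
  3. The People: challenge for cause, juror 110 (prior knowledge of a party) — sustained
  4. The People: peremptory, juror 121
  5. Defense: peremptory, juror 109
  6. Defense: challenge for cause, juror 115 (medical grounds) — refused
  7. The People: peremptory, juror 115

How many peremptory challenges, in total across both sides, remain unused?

The People allotment: 2. Defense allotment: 2 base + 3 multi-party = 5.
The People peremptories used: #121, #115 — 2 (the for-cause on #110 doesn't count).
Defense peremptories used: #111, #109 — 2 (for-cause on #112, #115 don't count).
Remaining: (2 − 2) + (5 − 2) = 3.

3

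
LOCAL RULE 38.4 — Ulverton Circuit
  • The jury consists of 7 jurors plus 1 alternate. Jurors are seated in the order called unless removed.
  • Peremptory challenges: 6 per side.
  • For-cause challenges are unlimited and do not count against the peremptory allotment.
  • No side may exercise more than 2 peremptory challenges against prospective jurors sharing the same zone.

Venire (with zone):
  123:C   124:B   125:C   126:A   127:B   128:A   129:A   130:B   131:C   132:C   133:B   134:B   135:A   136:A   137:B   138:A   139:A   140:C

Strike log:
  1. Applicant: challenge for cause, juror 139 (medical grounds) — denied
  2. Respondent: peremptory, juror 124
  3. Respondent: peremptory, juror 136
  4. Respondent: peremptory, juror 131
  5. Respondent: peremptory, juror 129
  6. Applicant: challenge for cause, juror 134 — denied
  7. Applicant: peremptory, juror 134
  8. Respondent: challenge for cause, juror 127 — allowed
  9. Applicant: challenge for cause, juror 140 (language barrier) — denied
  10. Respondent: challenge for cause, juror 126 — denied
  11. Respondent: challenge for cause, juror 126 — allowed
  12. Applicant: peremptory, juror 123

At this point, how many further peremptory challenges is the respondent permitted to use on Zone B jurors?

1

Respondent peremptories so far: #124, #136, #131, #129 — 4 of 6 used, 2 left overall.
Against Zone B: #124 — 1 used; per-zone cap 2 leaves 1.
Binding limit: min(2, 1) = 1.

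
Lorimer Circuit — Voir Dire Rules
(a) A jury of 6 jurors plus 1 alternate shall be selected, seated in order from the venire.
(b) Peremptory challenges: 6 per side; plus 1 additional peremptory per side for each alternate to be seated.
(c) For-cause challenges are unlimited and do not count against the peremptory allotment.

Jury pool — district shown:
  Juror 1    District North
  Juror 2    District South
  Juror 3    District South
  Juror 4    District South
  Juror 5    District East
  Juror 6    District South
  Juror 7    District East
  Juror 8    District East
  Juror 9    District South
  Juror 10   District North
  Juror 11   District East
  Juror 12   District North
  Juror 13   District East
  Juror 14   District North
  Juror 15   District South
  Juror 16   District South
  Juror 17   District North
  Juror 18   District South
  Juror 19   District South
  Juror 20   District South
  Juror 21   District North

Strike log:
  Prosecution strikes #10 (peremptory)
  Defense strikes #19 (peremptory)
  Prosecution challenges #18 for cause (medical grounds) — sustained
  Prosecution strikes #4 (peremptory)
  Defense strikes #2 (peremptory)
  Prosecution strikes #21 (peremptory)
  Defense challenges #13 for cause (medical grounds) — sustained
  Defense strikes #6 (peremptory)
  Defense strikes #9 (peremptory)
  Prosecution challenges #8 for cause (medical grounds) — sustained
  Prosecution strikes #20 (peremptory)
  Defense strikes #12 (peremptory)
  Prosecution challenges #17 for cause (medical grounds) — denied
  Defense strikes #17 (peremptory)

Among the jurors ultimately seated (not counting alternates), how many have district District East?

Removed: #2, #4, #6, #8, #9, #10, #12, #13, #17, #18, #19, #20, #21.
Seated jurors 1–6: #1, #3, #5, #7, #11, #14 (alternates #15 not counted).
Of those, in District East: #5, #7, #11 → 3.

3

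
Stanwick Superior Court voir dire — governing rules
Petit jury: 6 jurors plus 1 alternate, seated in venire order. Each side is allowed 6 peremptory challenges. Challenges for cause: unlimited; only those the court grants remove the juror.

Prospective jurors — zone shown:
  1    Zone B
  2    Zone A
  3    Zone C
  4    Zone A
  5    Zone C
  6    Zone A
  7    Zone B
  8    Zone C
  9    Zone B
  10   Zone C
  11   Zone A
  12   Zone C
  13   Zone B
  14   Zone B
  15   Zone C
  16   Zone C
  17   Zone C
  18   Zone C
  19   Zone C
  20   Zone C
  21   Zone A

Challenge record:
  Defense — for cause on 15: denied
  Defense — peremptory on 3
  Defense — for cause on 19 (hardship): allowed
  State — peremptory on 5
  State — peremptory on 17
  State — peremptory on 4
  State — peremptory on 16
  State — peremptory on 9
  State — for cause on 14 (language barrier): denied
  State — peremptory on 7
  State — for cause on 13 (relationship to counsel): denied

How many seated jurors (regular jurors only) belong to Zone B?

1

Removed: #3, #4, #5, #7, #9, #16, #17, #19.
Seated jurors 1–6: #1, #2, #6, #8, #10, #11 (alternates #12 not counted).
Of those, in Zone B: #1 → 1.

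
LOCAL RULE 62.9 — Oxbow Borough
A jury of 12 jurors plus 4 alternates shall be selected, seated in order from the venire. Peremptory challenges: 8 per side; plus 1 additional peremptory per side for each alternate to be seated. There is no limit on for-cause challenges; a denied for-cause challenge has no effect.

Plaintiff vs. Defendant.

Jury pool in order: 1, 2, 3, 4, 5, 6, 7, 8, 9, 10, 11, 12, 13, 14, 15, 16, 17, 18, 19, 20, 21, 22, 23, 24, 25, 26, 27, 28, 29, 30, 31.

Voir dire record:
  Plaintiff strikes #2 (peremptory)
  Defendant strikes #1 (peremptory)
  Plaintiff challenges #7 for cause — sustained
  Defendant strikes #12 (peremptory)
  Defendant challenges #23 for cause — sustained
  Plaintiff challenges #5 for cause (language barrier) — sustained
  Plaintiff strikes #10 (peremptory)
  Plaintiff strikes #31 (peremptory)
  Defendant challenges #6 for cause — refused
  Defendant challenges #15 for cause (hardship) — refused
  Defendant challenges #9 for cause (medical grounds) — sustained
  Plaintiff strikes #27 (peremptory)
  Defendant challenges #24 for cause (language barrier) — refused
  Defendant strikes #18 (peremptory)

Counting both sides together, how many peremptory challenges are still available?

Plaintiff allotment: 8 base + 1 × 4 alternates = 12. Defendant allotment: 8 base + 1 × 4 alternates = 12.
Plaintiff peremptories used: #2, #10, #31, #27 — 4 (for-cause on #7, #5 don't count).
Defendant peremptories used: #1, #12, #18 — 3 (for-cause on #23, #6, #15, #9, #24 don't count).
Remaining: (12 − 4) + (12 − 3) = 17.

17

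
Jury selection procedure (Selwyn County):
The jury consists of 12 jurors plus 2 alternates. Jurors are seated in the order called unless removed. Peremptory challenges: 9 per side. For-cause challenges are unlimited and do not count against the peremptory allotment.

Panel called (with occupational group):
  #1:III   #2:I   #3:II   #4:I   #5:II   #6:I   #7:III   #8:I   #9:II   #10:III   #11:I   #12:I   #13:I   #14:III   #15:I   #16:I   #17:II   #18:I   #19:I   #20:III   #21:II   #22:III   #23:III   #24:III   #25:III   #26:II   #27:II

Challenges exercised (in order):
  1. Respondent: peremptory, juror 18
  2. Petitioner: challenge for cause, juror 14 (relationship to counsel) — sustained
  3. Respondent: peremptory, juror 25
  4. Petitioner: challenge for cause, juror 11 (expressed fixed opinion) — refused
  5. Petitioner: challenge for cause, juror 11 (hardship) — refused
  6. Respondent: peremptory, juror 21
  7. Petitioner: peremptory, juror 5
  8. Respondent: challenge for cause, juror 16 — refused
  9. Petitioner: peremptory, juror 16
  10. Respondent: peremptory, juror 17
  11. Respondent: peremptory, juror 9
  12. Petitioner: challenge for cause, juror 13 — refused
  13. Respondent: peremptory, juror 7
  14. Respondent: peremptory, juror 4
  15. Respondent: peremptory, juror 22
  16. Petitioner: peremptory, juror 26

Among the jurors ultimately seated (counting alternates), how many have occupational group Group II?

Removed: #4, #5, #7, #9, #14, #16, #17, #18, #21, #22, #25, #26.
Seated (14 incl. alternates): #1, #2, #3, #6, #8, #10, #11, #12, #13, #15, #19, #20, #23, #24.
Of those, in Group II: #3 → 1.

1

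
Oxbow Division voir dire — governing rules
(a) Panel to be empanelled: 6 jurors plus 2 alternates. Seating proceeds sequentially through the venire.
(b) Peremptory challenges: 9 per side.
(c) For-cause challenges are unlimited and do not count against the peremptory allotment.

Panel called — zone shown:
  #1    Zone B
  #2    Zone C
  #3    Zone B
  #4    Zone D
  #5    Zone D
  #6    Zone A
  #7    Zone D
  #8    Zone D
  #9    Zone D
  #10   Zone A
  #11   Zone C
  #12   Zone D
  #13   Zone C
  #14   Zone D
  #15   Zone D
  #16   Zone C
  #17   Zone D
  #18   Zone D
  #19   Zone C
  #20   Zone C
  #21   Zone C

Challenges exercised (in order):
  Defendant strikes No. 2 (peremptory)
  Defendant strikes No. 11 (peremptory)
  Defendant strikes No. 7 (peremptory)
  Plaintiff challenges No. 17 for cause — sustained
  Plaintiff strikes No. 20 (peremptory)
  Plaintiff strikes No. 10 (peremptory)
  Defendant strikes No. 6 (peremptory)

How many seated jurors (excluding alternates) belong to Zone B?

2

Removed: #2, #6, #7, #10, #11, #17, #20.
Seated jurors 1–6: #1, #3, #4, #5, #8, #9 (alternates #12, #13 not counted).
Of those, in Zone B: #1, #3 → 2.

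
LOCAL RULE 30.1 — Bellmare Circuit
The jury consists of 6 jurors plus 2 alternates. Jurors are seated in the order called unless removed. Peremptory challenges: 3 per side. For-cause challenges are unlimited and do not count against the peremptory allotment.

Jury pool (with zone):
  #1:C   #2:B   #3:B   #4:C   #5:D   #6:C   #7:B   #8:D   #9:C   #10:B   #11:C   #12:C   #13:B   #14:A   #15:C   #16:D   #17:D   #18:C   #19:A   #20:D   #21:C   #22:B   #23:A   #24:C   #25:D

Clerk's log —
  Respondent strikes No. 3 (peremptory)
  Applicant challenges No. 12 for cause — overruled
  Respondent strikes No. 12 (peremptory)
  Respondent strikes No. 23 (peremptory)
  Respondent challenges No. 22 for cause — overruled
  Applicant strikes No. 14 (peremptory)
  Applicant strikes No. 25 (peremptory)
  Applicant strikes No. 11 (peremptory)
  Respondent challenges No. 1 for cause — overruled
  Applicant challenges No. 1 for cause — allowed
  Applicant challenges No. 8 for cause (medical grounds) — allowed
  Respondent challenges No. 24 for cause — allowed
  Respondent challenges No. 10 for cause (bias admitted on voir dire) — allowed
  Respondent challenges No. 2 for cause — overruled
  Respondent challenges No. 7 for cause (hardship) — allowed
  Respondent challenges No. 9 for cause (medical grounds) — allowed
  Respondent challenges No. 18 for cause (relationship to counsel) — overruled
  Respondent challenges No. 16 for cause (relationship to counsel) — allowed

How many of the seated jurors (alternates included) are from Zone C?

4

Removed: #1, #3, #7, #8, #9, #10, #11, #12, #14, #16, #23, #24, #25.
Seated (8 incl. alternates): #2, #4, #5, #6, #13, #15, #17, #18.
Of those, in Zone C: #4, #6, #15, #18 → 4.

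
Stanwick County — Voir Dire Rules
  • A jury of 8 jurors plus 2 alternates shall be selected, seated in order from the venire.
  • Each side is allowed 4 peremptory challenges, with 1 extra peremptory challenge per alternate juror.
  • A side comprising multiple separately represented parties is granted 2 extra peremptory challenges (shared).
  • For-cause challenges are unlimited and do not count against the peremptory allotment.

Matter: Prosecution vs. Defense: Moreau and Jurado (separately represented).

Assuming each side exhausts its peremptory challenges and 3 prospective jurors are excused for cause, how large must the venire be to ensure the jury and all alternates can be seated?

Seats to fill: 8 + 2 alternates = 10.
Peremptories — Prosecution: 4 + 1×2 = 6; Defense: 4 + 1×2 + 2 = 8; total 14.
For-cause removals: 3.
Minimum venire: 10 + 14 + 3 = 27.

27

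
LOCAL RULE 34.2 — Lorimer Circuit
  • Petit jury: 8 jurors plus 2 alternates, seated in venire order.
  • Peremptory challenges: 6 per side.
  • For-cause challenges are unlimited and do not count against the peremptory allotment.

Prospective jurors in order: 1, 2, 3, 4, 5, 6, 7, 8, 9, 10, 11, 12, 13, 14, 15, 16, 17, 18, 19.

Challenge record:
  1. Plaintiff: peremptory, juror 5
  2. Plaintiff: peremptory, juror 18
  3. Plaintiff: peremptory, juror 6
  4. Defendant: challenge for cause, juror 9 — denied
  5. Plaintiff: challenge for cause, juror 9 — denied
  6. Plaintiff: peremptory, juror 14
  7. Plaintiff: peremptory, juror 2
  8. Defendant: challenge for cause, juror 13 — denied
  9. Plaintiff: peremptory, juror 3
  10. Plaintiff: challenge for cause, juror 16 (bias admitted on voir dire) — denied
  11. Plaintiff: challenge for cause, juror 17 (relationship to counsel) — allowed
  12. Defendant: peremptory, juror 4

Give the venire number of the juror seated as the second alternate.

Removed: #2, #3, #4, #5, #6, #14, #17, #18. (#9, #13, #16 stay — for-cause denied.)
Seating in order: seats 1–8 → #1, #7, #8, #9, #10, #11, #12, #13; alternates → #15, #16.
So alternate 2 is #16.

16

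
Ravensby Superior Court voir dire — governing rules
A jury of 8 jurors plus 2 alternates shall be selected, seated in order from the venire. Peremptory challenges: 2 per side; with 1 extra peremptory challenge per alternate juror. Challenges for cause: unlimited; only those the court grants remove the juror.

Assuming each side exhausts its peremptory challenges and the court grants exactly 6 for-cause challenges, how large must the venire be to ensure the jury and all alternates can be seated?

Seats to fill: 8 + 2 alternates = 10.
Peremptories: 2 + 1×2 = 4 per side × 2 sides = 8.
For-cause removals: 6.
Minimum venire: 10 + 8 + 6 = 24.

24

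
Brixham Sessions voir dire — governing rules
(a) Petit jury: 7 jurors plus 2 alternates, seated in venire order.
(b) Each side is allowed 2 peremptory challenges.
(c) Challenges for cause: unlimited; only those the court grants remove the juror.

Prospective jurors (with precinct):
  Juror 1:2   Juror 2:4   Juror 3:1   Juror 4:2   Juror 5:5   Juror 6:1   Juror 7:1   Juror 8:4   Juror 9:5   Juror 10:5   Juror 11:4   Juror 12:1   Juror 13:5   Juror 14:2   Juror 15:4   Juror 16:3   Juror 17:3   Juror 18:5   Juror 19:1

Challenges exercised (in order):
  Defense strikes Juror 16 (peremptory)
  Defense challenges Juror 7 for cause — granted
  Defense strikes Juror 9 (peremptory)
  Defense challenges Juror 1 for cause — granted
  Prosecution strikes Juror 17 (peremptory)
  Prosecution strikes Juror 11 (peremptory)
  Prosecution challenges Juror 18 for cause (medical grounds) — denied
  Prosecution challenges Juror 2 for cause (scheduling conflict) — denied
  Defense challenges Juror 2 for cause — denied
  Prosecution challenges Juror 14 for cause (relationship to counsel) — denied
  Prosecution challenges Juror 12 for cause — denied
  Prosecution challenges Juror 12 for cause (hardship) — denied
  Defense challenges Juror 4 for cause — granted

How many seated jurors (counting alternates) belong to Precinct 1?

3

Removed: #1, #4, #7, #9, #11, #16, #17.
Seated (9 incl. alternates): #2, #3, #5, #6, #8, #10, #12, #13, #14.
Of those, in Precinct 1: #3, #6, #12 → 3.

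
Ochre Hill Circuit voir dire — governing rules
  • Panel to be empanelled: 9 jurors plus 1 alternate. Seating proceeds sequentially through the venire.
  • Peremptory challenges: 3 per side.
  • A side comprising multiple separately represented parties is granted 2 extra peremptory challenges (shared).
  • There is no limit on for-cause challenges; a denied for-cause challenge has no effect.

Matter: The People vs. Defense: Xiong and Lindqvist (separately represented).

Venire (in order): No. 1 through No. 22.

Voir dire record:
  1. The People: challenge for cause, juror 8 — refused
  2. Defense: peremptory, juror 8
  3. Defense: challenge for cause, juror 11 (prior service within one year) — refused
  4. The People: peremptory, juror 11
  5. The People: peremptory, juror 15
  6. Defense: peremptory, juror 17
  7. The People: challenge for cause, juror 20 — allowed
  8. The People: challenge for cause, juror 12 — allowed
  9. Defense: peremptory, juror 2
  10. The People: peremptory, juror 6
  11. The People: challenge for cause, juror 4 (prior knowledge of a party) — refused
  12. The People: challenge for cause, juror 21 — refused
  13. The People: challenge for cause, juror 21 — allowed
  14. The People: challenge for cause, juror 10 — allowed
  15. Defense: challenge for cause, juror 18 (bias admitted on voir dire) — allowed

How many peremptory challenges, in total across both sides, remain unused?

2

The People allotment: 3. Defense allotment: 3 base + 2 multi-party = 5.
The People peremptories used: #11, #15, #6 — 3 (for-cause on #8, #20, #12, #4, #21, #21, #10 don't count).
Defense peremptories used: #8, #17, #2 — 3 (for-cause on #11, #18 don't count).
Remaining: (3 − 3) + (5 − 3) = 2.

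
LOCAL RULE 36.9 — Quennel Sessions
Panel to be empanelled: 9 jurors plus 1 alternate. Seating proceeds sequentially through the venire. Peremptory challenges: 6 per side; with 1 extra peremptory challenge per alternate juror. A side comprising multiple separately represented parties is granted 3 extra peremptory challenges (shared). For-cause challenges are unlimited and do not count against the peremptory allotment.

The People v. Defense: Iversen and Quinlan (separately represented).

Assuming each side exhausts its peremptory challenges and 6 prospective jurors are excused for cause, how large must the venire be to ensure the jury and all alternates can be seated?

Seats to fill: 9 + 1 alternates = 10.
Peremptories — The People: 6 + 1×1 = 7; Defense: 6 + 1×1 + 3 = 10; total 17.
For-cause removals: 6.
Minimum venire: 10 + 17 + 6 = 33.

33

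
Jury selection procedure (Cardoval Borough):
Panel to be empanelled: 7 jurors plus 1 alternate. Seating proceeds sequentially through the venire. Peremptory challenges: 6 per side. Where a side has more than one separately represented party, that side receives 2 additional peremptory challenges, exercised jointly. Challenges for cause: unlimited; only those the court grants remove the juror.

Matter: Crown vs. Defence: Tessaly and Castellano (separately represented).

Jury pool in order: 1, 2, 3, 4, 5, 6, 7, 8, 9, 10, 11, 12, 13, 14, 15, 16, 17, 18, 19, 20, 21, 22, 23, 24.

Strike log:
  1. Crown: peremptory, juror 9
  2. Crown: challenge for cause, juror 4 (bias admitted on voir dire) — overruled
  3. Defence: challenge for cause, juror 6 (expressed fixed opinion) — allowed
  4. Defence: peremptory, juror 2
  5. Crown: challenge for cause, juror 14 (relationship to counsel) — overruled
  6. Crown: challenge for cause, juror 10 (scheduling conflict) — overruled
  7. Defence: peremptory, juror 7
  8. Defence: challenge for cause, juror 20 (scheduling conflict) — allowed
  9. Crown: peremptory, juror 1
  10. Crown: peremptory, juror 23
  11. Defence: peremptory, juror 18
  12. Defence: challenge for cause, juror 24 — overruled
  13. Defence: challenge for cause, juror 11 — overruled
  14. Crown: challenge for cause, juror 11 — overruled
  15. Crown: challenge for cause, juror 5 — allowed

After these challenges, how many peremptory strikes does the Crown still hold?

Crown allotment: 6.
Crown peremptories used: #9, #1, #23 — 3 (for-cause on #4, #14, #10, #11, #5 don't count).
Remaining: 6 − 3 = 3.

3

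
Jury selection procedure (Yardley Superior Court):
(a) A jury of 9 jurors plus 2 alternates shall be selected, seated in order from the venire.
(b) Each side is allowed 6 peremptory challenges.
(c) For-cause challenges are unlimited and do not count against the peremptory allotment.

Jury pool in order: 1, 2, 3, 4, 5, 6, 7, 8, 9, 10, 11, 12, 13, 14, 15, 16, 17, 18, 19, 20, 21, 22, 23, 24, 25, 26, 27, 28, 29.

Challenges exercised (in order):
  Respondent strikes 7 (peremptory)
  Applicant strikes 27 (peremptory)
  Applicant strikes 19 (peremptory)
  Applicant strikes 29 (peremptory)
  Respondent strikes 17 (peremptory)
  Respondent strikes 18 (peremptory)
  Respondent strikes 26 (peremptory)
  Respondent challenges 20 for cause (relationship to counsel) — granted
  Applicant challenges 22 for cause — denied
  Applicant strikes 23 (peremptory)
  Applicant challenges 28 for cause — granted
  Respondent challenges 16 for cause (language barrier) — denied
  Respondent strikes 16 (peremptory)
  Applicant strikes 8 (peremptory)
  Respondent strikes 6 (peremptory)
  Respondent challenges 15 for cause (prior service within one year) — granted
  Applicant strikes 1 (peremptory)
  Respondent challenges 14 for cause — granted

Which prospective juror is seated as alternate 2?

22

Removed: #1, #6, #7, #8, #14, #15, #16, #17, #18, #19, #20, #23, #26, #27, #28, #29. (#22 stays — for-cause denied.)
Filling seats in venire order through position 11: #2, #3, #4, #5, #9, #10, #11, #12, #13, #21, #22.
So alternate 2 is #22.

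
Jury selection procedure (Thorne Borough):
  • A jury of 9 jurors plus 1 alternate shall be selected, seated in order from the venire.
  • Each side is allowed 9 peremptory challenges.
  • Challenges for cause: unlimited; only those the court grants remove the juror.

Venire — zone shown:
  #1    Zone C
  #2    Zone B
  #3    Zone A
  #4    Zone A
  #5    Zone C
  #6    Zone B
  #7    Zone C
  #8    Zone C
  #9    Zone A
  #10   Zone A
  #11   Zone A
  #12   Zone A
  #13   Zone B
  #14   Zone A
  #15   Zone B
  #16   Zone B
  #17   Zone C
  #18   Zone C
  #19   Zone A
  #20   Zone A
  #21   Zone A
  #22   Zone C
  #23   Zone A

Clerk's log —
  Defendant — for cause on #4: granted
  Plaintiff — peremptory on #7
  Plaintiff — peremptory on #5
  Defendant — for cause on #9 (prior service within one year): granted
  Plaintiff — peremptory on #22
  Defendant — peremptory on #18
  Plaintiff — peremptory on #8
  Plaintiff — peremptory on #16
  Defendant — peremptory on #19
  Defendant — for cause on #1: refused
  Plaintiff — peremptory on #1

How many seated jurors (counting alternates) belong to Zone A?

5

Removed: #1, #4, #5, #7, #8, #9, #16, #18, #19, #22.
Seated (10 incl. alternates): #2, #3, #6, #10, #11, #12, #13, #14, #15, #17.
Of those, in Zone A: #3, #10, #11, #12, #14 → 5.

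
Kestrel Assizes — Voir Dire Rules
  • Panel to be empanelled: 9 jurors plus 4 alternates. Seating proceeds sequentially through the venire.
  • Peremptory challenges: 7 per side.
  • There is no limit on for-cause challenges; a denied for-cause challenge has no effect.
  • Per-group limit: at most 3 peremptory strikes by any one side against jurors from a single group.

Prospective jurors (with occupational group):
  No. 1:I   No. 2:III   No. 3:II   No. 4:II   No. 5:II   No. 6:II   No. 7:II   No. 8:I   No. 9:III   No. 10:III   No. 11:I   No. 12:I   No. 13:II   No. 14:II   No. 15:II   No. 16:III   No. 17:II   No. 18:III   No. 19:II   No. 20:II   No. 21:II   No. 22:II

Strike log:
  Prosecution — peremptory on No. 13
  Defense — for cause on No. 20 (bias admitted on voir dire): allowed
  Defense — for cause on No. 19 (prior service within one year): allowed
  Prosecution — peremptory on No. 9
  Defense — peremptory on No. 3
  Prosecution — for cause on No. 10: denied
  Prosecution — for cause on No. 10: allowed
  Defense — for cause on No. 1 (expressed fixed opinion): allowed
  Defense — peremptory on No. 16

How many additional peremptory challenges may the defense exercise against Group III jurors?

Defense peremptories so far: #3, #16 — 2 of 7 used, 5 left overall.
Against Group III: #16 — 1 used; per-group cap 3 leaves 2.
Binding limit: min(5, 2) = 2.

2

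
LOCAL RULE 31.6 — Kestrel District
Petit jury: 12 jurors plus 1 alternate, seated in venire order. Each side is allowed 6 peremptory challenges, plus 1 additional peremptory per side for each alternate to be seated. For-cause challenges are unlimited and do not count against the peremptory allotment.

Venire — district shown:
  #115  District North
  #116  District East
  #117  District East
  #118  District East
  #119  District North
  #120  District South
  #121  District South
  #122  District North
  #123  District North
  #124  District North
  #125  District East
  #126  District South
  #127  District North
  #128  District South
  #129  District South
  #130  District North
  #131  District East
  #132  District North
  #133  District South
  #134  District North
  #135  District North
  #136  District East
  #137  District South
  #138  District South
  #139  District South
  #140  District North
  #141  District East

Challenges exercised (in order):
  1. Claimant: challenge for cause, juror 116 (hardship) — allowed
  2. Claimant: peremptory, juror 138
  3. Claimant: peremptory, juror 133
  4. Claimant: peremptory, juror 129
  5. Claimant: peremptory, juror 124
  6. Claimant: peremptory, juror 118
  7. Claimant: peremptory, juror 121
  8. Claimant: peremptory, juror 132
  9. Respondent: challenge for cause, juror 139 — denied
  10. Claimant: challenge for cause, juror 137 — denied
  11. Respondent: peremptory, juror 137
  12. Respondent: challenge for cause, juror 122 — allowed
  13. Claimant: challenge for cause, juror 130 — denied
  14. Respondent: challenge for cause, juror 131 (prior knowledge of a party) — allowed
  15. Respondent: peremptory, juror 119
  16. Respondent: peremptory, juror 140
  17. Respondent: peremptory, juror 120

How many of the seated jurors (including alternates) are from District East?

Removed: #116, #118, #119, #120, #121, #122, #124, #129, #131, #132, #133, #137, #138, #140.
Seated (13 incl. alternates): #115, #117, #123, #125, #126, #127, #128, #130, #134, #135, #136, #139, #141.
Of those, in District East: #117, #125, #136, #141 → 4.

4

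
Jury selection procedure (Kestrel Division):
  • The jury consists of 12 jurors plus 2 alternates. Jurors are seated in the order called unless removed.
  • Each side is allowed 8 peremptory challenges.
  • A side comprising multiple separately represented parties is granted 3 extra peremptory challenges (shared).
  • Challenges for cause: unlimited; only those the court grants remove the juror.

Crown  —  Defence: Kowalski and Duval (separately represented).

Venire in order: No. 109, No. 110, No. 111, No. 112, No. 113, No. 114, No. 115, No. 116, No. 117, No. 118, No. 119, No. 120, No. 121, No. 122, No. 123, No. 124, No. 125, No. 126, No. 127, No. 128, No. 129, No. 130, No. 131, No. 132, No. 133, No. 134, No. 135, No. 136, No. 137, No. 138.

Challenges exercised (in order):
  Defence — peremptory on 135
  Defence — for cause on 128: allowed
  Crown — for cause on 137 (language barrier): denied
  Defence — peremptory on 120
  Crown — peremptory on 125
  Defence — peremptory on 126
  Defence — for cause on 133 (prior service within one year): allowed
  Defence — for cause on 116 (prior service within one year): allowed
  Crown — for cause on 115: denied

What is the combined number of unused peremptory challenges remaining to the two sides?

15

Crown allotment: 8. Defence allotment: 8 base + 3 multi-party = 11.
Crown peremptories used: #125 — 1 (for-cause on #137, #115 don't count).
Defence peremptories used: #135, #120, #126 — 3 (for-cause on #128, #133, #116 don't count).
Remaining: (8 − 1) + (11 − 3) = 15.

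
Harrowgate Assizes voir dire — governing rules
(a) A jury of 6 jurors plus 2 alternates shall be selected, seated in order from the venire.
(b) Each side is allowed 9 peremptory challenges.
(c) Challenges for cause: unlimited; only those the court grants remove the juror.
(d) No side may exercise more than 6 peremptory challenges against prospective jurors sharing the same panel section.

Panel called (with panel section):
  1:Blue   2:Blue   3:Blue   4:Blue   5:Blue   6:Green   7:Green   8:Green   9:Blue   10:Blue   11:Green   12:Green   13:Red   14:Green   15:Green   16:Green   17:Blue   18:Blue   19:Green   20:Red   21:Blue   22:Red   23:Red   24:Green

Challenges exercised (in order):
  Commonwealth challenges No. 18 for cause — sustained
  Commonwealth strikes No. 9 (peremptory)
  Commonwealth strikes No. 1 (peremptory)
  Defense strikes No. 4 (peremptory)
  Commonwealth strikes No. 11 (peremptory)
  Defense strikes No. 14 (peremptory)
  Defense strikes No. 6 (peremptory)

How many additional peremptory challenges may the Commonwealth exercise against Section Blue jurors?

4

Commonwealth peremptories so far: #9, #1, #11 — 3 of 9 used, 6 left overall.
Against Section Blue: #9, #1 — 2 used; per-section cap 6 leaves 4.
Binding limit: min(6, 4) = 4.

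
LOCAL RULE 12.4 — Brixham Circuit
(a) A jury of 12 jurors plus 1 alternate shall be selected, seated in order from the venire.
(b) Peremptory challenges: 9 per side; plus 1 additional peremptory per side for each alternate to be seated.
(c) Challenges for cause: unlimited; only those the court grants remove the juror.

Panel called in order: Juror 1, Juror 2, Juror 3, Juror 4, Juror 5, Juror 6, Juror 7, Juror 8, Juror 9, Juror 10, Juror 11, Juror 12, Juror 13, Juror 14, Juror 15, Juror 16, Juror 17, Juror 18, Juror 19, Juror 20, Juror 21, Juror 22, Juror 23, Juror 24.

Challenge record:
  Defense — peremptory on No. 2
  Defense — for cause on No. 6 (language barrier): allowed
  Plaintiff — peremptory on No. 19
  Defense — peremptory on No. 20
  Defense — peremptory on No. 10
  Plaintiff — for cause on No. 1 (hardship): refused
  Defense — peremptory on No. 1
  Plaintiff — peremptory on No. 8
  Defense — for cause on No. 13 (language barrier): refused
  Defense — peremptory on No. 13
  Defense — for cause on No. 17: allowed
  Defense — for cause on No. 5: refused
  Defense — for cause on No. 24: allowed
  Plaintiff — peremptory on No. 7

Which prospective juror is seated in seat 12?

Removed: #1, #2, #6, #7, #8, #10, #13, #17, #19, #20, #24. (#5 stays — for-cause denied.)
Seating in order: seats 1–12 → #3, #4, #5, #9, #11, #12, #14, #15, #16, #18, #21, #22; alternates → #23.
So seat 12 is #22.

22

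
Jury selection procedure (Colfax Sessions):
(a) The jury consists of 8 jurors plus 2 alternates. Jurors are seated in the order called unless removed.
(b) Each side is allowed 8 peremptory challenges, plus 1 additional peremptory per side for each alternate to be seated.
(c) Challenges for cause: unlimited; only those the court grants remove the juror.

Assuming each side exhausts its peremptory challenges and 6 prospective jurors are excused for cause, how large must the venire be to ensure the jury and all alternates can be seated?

Seats to fill: 8 + 2 alternates = 10.
Peremptories: 8 + 1×2 = 10 per side × 2 sides = 20.
For-cause removals: 6.
Minimum venire: 10 + 20 + 6 = 36.

36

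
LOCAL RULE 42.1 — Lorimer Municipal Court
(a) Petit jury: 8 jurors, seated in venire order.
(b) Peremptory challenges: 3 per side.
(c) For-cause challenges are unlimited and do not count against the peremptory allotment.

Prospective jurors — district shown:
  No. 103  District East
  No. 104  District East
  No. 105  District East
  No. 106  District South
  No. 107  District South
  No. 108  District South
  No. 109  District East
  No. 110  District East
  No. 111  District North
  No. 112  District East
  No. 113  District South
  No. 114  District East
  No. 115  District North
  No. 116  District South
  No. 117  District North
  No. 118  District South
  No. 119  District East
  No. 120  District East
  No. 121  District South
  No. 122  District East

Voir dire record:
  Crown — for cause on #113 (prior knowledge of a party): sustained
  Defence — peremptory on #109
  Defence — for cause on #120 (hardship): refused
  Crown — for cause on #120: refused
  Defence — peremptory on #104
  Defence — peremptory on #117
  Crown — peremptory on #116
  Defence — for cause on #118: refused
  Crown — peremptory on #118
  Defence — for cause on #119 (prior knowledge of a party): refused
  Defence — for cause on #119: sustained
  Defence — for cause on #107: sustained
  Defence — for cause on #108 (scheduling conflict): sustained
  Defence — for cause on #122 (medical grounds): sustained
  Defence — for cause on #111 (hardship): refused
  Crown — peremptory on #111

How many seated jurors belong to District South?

1

Removed: #104, #107, #108, #109, #111, #113, #116, #117, #118, #119, #122.
Seated jurors 1–8: #103, #105, #106, #110, #112, #114, #115, #120.
Of those, in District South: #106 → 1.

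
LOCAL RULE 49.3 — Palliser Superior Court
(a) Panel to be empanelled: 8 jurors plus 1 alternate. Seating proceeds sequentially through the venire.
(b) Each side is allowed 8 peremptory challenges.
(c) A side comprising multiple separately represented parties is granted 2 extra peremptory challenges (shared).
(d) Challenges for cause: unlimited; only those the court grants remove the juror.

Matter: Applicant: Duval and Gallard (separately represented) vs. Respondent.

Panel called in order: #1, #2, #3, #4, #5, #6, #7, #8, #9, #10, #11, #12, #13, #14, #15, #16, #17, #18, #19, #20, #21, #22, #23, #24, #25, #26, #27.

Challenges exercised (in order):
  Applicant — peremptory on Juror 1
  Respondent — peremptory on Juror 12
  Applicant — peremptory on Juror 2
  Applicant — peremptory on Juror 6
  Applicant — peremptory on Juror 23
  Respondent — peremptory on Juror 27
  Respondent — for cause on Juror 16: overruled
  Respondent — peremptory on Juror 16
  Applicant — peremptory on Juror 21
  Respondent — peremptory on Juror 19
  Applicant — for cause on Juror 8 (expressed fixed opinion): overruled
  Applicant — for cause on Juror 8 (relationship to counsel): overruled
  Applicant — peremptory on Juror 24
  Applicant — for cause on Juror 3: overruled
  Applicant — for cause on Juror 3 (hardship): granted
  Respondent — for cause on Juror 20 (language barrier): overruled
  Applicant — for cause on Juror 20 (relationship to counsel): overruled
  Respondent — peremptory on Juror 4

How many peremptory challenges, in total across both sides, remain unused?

7

Applicant allotment: 8 base + 2 multi-party = 10. Respondent allotment: 8.
Applicant peremptories used: #1, #2, #6, #23, #21, #24 — 6 (for-cause on #8, #8, #3, #3, #20 don't count).
Respondent peremptories used: #12, #27, #16, #19, #4 — 5 (for-cause on #16, #20 don't count).
Remaining: (10 − 6) + (8 − 5) = 7.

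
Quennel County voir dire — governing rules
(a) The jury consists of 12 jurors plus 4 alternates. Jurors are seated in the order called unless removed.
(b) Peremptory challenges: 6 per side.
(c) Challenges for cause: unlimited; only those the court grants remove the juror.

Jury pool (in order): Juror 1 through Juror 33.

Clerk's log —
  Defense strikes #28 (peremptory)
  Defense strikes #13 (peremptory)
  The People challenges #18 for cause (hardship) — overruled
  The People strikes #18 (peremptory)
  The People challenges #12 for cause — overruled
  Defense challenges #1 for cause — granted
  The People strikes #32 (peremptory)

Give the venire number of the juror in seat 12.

Removed: #1, #13, #18, #28, #32. (#12 stays — for-cause denied.)
Seating in order: seats 1–12 → #2, #3, #4, #5, #6, #7, #8, #9, #10, #11, #12, #14; alternates → #15, #16, #17, #19.
So seat 12 is #14.

14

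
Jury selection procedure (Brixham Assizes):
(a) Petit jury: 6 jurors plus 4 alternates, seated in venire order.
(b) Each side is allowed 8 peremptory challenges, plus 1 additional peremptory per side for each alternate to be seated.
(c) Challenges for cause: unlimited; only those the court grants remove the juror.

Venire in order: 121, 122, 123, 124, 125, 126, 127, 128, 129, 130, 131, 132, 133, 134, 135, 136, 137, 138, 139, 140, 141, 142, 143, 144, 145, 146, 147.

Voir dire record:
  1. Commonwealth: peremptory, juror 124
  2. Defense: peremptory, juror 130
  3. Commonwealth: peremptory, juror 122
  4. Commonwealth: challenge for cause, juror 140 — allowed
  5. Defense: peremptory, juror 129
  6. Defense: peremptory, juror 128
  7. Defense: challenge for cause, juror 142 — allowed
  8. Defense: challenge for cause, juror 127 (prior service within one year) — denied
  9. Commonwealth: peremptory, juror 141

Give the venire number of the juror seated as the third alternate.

Removed: #122, #124, #128, #129, #130, #140, #141, #142. (#127 stays — for-cause denied.)
Seating in order: seats 1–6 → #121, #123, #125, #126, #127, #131; alternates → #132, #133, #134, #135.
So alternate 3 is #134.

134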